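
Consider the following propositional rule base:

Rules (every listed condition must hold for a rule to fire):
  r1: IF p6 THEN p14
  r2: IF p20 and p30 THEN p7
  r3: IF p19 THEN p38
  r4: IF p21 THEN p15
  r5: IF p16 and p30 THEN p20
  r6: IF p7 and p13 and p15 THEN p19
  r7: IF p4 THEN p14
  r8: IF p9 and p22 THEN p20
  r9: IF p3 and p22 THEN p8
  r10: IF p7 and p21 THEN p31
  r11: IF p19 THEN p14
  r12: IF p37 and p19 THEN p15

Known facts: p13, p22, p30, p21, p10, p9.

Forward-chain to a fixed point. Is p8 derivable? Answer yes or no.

Round 1 — r4, r8, derive p15, p20.
Round 2 — r2, derive p7.
Round 3 — r6, r10, derive p19, p31.
Round 4 — r3, r11, derive p38, p14.
Fixed point reached. p8 is concluded only by r9; r9 needs p3 (never derived).

no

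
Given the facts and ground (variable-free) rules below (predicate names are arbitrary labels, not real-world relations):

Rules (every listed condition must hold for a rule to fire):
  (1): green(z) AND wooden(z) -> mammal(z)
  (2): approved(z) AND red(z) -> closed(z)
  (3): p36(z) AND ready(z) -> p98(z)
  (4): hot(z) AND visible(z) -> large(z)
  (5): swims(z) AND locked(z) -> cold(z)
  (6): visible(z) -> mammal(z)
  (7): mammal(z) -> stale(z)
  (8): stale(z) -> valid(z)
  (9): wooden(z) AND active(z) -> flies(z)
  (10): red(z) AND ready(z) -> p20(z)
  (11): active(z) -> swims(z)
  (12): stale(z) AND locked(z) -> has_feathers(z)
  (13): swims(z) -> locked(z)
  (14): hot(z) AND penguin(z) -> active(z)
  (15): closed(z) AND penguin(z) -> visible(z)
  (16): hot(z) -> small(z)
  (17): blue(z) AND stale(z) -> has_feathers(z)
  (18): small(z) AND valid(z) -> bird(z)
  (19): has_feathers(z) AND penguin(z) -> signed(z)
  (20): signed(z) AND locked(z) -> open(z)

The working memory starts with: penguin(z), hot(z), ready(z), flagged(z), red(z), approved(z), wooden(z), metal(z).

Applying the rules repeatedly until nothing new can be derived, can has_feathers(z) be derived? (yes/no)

Round 1 fires (2), (10), (14), (16), giving closed(z), p20(z), active(z), small(z).
Round 2 fires (9), (11), (15), giving flies(z), swims(z), visible(z).
Round 3 fires (4), (6), (13), giving large(z), mammal(z), locked(z).
Round 4 fires (5), (7), giving cold(z), stale(z).
Round 5 fires (8), (12), giving valid(z), has_feathers(z).
Round 6 fires (18), (19), giving bird(z), signed(z).
Round 7 fires (20), giving open(z).
has_feathers(z) appears in round 5, so it is derivable.

yes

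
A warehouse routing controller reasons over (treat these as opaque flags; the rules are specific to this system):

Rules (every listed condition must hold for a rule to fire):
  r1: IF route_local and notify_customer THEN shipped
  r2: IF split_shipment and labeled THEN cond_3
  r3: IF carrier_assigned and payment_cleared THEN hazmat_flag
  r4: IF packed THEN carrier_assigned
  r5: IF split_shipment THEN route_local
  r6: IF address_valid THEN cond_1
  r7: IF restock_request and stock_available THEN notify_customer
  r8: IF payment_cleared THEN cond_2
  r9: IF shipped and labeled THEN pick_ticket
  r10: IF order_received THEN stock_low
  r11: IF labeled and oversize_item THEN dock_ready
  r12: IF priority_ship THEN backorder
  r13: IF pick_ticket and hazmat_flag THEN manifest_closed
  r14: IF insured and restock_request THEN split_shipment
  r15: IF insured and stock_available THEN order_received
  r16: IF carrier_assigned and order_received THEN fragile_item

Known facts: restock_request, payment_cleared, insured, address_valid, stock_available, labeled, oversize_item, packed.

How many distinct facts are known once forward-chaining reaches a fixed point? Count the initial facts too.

Round 1: r4 [IF packed THEN carrier_assigned]; r6 [IF address_valid THEN cond_1]; r7 [IF restock_request and stock_available THEN notify_customer]; r8 [IF payment_cleared THEN cond_2]; r11 [IF labeled and oversize_item THEN dock_ready]; r14 [IF insured and restock_request THEN split_shipment]; r15 [IF insured and stock_available THEN order_received]. New: carrier_assigned, cond_1, notify_customer, cond_2, dock_ready, split_shipment, order_received.
Round 2: r2 [IF split_shipment and labeled THEN cond_3]; r3 [IF carrier_assigned and payment_cleared THEN hazmat_flag]; r5 [IF split_shipment THEN route_local]; r10 [IF order_received THEN stock_low]; r16 [IF carrier_assigned and order_received THEN fragile_item]. New: cond_3, hazmat_flag, route_local, stock_low, fragile_item.
Round 3: r1 [IF route_local and notify_customer THEN shipped]. New: shipped.
Round 4: r9 [IF shipped and labeled THEN pick_ticket]. New: pick_ticket.
Round 5: r13 [IF pick_ticket and hazmat_flag THEN manifest_closed]. New: manifest_closed.
Closure: {address_valid, carrier_assigned, cond_1, cond_2, cond_3, dock_ready, fragile_item, hazmat_flag, insured, labeled, manifest_closed, notify_customer, order_received, oversize_item, packed, payment_cleared, pick_ticket, restock_request, route_local, shipped, split_shipment, stock_available, stock_low} — 23 facts.

23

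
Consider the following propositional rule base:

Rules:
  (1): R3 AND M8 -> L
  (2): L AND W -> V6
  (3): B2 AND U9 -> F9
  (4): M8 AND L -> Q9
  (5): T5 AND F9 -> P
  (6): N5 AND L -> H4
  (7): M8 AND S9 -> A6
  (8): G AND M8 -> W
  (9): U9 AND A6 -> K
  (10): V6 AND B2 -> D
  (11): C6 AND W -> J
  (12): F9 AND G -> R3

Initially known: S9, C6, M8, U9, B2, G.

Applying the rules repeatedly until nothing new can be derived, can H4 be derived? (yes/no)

no

Round 1: (3) [B2 AND U9 -> F9]; (7) [M8 AND S9 -> A6]; (8) [G AND M8 -> W]. New: F9, A6, W.
Round 2: (9) [U9 AND A6 -> K]; (11) [C6 AND W -> J]; (12) [F9 AND G -> R3]. New: K, J, R3.
Round 3: (1) [R3 AND M8 -> L]. New: L.
Round 4: (2) [L AND W -> V6]; (4) [M8 AND L -> Q9]. New: V6, Q9.
Round 5: (10) [V6 AND B2 -> D]. New: D.
Fixed point reached. H4 is concluded only by (6); (6) needs N5 (never derived).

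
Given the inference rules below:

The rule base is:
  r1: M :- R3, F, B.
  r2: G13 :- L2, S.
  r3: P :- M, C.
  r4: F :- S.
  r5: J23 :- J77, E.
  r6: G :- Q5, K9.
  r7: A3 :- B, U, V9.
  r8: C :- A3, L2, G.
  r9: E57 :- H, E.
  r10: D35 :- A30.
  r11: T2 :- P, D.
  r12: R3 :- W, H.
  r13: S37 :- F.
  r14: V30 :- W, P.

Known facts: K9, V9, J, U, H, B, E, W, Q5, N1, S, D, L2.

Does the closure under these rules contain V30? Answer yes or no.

yes

Round 1 — r2, r4, r6, r7, r9, r12, derive G13, F, G, A3, E57, R3.
Round 2 — r1, r8, r13, derive M, C, S37.
Round 3 — r3, derive P.
Round 4 — r11, r14, derive T2, V30.
V30 appears in round 4, so it is derivable.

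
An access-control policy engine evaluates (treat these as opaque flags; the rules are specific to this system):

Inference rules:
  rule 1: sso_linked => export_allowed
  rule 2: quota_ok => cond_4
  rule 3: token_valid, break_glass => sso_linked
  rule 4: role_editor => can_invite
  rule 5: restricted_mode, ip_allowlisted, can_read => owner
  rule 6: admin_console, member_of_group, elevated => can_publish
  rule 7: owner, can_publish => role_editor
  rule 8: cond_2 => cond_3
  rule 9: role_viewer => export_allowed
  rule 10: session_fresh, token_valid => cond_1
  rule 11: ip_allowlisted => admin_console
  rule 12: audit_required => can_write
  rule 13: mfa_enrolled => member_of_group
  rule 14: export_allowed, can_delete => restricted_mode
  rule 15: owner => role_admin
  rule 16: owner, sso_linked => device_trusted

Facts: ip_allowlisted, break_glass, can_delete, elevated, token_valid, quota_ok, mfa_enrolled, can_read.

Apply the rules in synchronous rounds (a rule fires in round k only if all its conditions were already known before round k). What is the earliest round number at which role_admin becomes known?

5

Round 1 fires rule 2, rule 3, rule 11, rule 13, giving cond_4, sso_linked, admin_console, member_of_group.
Round 2 fires rule 1, rule 6, giving export_allowed, can_publish.
Round 3 fires rule 14, giving restricted_mode.
Round 4 fires rule 5, giving owner.
Round 5 fires rule 7, rule 15, rule 16, giving role_editor, role_admin, device_trusted.
role_admin first appears in round 5.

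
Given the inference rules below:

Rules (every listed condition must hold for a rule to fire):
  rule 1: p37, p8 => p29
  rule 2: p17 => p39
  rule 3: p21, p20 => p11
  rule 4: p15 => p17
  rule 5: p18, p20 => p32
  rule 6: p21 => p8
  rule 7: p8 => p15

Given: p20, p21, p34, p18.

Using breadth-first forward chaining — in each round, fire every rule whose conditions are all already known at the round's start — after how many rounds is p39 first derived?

4

[1] rule 3 [p21, p20 => p11]; rule 5 [p18, p20 => p32]; rule 6 [p21 => p8]. ⇒ new: p11, p32, p8.
[2] rule 7 [p8 => p15]. ⇒ new: p15.
[3] rule 4 [p15 => p17]. ⇒ new: p17.
[4] rule 2 [p17 => p39]. ⇒ new: p39.
p39 first appears in round 4.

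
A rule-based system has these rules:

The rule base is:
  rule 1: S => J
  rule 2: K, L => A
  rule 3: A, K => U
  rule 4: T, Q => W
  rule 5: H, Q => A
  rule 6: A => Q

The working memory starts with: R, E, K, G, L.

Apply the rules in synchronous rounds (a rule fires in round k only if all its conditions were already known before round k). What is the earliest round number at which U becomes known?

Round 1: rule 2 [K, L => A]. New: A.
Round 2: rule 3 [A, K => U]; rule 6 [A => Q]. New: U, Q.
U first appears in round 2.

2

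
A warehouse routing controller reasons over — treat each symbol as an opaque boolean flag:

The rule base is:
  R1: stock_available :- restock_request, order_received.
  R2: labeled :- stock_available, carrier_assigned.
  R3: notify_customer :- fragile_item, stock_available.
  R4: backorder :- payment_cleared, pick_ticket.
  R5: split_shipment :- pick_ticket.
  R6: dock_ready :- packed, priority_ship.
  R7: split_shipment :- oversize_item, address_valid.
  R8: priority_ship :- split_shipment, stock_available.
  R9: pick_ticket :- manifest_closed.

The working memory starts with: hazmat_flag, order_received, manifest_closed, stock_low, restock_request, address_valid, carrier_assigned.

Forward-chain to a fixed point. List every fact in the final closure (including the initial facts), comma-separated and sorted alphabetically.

address_valid, carrier_assigned, hazmat_flag, labeled, manifest_closed, order_received, pick_ticket, priority_ship, restock_request, split_shipment, stock_available, stock_low

Round 1 — R1, R9, derive stock_available, pick_ticket.
Round 2 — R2, R5, derive labeled, split_shipment.
Round 3 — R8, derive priority_ship.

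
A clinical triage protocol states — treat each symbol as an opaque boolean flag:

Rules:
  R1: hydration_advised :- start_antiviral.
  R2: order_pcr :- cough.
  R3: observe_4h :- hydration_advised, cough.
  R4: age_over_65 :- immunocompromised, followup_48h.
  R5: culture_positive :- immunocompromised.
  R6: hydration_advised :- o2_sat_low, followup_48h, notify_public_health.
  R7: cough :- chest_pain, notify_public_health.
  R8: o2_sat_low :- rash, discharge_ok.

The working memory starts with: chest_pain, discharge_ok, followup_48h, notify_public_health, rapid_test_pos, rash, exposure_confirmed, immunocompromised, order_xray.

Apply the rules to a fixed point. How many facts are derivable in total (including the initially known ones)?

Round 1: R4 [age_over_65 :- immunocompromised, followup_48h.]; R5 [culture_positive :- immunocompromised.]; R7 [cough :- chest_pain, notify_public_health.]; R8 [o2_sat_low :- rash, discharge_ok.]. New: age_over_65, culture_positive, cough, o2_sat_low.
Round 2: R2 [order_pcr :- cough.]; R6 [hydration_advised :- o2_sat_low, followup_48h, notify_public_health.]. New: order_pcr, hydration_advised.
Round 3: R3 [observe_4h :- hydration_advised, cough.]. New: observe_4h.
Closure: {age_over_65, chest_pain, cough, culture_positive, discharge_ok, exposure_confirmed, followup_48h, hydration_advised, immunocompromised, notify_public_health, o2_sat_low, observe_4h, order_pcr, order_xray, rapid_test_pos, rash} — 16 facts.

16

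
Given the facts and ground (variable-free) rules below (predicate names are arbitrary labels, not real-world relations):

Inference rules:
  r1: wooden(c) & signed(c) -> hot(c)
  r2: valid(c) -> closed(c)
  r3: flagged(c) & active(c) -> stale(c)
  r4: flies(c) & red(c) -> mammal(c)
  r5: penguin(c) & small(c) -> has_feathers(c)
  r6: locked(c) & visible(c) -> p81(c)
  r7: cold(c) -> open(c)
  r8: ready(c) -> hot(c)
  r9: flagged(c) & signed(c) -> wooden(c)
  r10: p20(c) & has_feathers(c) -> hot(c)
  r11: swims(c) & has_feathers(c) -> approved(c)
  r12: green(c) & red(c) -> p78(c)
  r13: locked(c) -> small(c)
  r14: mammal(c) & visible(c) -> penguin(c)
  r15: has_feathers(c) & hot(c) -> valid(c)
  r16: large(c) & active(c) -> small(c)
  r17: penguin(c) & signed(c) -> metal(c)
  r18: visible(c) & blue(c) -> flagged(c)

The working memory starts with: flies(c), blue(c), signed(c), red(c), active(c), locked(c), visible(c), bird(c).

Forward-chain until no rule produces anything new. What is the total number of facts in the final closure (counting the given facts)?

Round 1: r4 [flies(c) & red(c) -> mammal(c)]; r6 [locked(c) & visible(c) -> p81(c)]; r13 [locked(c) -> small(c)]; r18 [visible(c) & blue(c) -> flagged(c)]. Adds mammal(c), p81(c), small(c), flagged(c).
Round 2: r3 [flagged(c) & active(c) -> stale(c)]; r9 [flagged(c) & signed(c) -> wooden(c)]; r14 [mammal(c) & visible(c) -> penguin(c)]. Adds stale(c), wooden(c), penguin(c).
Round 3: r1 [wooden(c) & signed(c) -> hot(c)]; r5 [penguin(c) & small(c) -> has_feathers(c)]; r17 [penguin(c) & signed(c) -> metal(c)]. Adds hot(c), has_feathers(c), metal(c).
Round 4: r15 [has_feathers(c) & hot(c) -> valid(c)]. Adds valid(c).
Round 5: r2 [valid(c) -> closed(c)]. Adds closed(c).
Closure: {active(c), bird(c), blue(c), closed(c), flagged(c), flies(c), has_feathers(c), hot(c), locked(c), mammal(c), metal(c), p81(c), penguin(c), red(c), signed(c), small(c), stale(c), valid(c), visible(c), wooden(c)} — 20 facts.

20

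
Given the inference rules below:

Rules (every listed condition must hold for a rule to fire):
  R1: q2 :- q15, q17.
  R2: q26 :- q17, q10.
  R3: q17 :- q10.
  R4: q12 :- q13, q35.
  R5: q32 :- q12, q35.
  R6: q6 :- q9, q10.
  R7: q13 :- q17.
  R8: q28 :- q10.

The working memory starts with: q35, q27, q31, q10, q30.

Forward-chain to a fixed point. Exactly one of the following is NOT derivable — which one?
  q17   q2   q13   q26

q2

[1] R3 [q17 :- q10.]; R8 [q28 :- q10.]. ⇒ new: q17, q28.
[2] R2 [q26 :- q17, q10.]; R7 [q13 :- q17.]. ⇒ new: q26, q13.
[3] R4 [q12 :- q13, q35.]. ⇒ new: q12.
[4] R5 [q32 :- q12, q35.]. ⇒ new: q32.
Derived: q26 (round 2), q17 (round 1), q13 (round 2). q2 never appears in any round.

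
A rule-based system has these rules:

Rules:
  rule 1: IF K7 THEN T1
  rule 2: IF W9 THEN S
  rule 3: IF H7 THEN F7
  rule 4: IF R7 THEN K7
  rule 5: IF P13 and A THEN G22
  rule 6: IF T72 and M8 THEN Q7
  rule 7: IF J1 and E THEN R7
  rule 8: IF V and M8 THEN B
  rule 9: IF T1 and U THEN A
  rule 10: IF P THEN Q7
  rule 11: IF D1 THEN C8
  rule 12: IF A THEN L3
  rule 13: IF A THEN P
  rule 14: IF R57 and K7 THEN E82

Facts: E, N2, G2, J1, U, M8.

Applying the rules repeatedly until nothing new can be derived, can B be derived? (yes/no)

no

Round 1 fires rule 7, giving R7.
Round 2 fires rule 4, giving K7.
Round 3 fires rule 1, giving T1.
Round 4 fires rule 9, giving A.
Round 5 fires rule 12, rule 13, giving L3, P.
Round 6 fires rule 10, giving Q7.
Fixed point reached. B is concluded only by rule 8; rule 8 needs V (never derived).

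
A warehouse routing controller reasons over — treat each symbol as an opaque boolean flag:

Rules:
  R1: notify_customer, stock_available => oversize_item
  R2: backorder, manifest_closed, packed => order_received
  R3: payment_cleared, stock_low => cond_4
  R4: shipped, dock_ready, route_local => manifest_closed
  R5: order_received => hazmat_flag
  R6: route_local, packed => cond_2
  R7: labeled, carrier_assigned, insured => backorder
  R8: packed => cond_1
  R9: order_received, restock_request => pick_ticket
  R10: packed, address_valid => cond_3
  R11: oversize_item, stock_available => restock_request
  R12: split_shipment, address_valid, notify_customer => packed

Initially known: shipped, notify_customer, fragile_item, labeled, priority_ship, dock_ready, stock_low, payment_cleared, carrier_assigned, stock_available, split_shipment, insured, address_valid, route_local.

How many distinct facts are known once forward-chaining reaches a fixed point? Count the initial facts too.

Round 1 fires R1, R3, R4, R7, R12, giving oversize_item, cond_4, manifest_closed, backorder, packed.
Round 2 fires R2, R6, R8, R10, R11, giving order_received, cond_2, cond_1, cond_3, restock_request.
Round 3 fires R5, R9, giving hazmat_flag, pick_ticket.
Closure: {address_valid, backorder, carrier_assigned, cond_1, cond_2, cond_3, cond_4, dock_ready, fragile_item, hazmat_flag, insured, labeled, manifest_closed, notify_customer, order_received, oversize_item, packed, payment_cleared, pick_ticket, priority_ship, restock_request, route_local, shipped, split_shipment, stock_available, stock_low} — 26 facts.

26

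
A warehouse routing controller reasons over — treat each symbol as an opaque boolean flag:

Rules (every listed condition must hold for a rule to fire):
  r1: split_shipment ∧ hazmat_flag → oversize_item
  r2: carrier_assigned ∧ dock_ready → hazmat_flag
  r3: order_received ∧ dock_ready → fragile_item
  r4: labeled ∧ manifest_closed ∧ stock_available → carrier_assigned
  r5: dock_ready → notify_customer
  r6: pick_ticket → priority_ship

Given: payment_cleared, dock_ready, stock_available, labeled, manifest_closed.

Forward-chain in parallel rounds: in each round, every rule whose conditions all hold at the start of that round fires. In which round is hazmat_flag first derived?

[1] r4 [labeled ∧ manifest_closed ∧ stock_available → carrier_assigned]; r5 [dock_ready → notify_customer]. ⇒ new: carrier_assigned, notify_customer.
[2] r2 [carrier_assigned ∧ dock_ready → hazmat_flag]. ⇒ new: hazmat_flag.
hazmat_flag first appears in round 2.

2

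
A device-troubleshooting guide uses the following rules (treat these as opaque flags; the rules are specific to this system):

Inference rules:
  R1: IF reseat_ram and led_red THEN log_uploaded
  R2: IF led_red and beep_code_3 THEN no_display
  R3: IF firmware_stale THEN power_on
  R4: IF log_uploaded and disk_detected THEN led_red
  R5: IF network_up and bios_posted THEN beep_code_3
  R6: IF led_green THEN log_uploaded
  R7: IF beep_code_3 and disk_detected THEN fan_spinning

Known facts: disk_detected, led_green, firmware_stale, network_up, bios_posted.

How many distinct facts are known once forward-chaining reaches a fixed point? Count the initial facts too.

Round 1: R3 [IF firmware_stale THEN power_on]; R5 [IF network_up and bios_posted THEN beep_code_3]; R6 [IF led_green THEN log_uploaded]. Adds power_on, beep_code_3, log_uploaded.
Round 2: R4 [IF log_uploaded and disk_detected THEN led_red]; R7 [IF beep_code_3 and disk_detected THEN fan_spinning]. Adds led_red, fan_spinning.
Round 3: R2 [IF led_red and beep_code_3 THEN no_display]. Adds no_display.
Closure: {beep_code_3, bios_posted, disk_detected, fan_spinning, firmware_stale, led_green, led_red, log_uploaded, network_up, no_display, power_on} — 11 facts.

11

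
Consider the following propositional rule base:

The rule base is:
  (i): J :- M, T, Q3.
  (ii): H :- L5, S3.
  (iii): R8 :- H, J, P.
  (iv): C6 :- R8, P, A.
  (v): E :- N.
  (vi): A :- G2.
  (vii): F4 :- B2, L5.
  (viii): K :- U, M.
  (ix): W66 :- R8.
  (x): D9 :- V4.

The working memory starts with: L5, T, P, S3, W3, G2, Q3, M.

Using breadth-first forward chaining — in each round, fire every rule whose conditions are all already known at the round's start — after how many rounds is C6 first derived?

Round 1 — (i), (ii), (vi), derive J, H, A.
Round 2 — (iii), derive R8.
Round 3 — (iv), (ix), derive C6, W66.
C6 first appears in round 3.

3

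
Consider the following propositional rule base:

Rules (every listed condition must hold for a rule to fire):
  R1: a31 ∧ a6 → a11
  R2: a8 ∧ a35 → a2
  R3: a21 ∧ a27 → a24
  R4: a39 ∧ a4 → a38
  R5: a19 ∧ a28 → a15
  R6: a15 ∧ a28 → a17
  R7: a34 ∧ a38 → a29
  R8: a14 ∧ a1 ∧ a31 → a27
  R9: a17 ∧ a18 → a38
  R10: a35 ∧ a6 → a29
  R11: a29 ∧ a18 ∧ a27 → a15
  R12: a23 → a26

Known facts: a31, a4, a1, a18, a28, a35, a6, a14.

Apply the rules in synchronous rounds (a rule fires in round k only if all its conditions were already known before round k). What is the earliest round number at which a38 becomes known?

Round 1: R1 [a31 ∧ a6 → a11]; R8 [a14 ∧ a1 ∧ a31 → a27]; R10 [a35 ∧ a6 → a29]. Adds a11, a27, a29.
Round 2: R11 [a29 ∧ a18 ∧ a27 → a15]. Adds a15.
Round 3: R6 [a15 ∧ a28 → a17]. Adds a17.
Round 4: R9 [a17 ∧ a18 → a38]. Adds a38.
a38 first appears in round 4.

4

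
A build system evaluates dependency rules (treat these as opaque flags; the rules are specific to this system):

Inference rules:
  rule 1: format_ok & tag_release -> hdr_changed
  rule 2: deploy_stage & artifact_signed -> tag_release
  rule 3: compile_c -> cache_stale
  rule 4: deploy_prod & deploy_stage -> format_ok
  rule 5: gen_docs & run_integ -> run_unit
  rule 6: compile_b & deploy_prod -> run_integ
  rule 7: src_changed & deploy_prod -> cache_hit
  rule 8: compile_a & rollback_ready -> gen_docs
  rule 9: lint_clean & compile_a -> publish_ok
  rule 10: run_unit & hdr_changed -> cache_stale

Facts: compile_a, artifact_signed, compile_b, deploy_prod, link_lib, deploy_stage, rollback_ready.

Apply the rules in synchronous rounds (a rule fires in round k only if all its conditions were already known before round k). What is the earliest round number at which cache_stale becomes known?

Round 1: rule 2 [deploy_stage & artifact_signed -> tag_release]; rule 4 [deploy_prod & deploy_stage -> format_ok]; rule 6 [compile_b & deploy_prod -> run_integ]; rule 8 [compile_a & rollback_ready -> gen_docs]. Adds tag_release, format_ok, run_integ, gen_docs.
Round 2: rule 1 [format_ok & tag_release -> hdr_changed]; rule 5 [gen_docs & run_integ -> run_unit]. Adds hdr_changed, run_unit.
Round 3: rule 10 [run_unit & hdr_changed -> cache_stale]. Adds cache_stale.
cache_stale first appears in round 3.

3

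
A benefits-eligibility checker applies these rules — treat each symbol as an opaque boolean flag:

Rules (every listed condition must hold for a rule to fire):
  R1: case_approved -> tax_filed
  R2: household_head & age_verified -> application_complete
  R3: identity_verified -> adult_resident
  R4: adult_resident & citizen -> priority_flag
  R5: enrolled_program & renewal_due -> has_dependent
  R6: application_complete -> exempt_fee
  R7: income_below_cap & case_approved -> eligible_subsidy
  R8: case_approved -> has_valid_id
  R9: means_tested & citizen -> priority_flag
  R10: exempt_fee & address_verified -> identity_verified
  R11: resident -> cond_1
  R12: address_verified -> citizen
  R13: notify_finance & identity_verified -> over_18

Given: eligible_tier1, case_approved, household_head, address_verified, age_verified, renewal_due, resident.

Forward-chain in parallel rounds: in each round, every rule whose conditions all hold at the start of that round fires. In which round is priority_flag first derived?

Round 1 — R1, R2, R8, R11, R12, derive tax_filed, application_complete, has_valid_id, cond_1, citizen.
Round 2 — R6, derive exempt_fee.
Round 3 — R10, derive identity_verified.
Round 4 — R3, derive adult_resident.
Round 5 — R4, derive priority_flag.
priority_flag first appears in round 5.

5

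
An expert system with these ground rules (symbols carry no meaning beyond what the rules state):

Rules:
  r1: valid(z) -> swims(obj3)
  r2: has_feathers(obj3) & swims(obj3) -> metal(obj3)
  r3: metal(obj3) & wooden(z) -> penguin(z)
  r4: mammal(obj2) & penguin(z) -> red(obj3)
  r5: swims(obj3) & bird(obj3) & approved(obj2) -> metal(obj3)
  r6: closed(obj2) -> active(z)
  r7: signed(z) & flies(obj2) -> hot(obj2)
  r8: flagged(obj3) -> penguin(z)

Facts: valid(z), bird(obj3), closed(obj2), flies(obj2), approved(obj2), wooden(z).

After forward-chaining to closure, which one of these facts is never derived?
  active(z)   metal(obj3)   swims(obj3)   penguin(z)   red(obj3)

red(obj3)

[1] r1 [valid(z) -> swims(obj3)]; r6 [closed(obj2) -> active(z)]. ⇒ new: swims(obj3), active(z).
[2] r5 [swims(obj3) & bird(obj3) & approved(obj2) -> metal(obj3)]. ⇒ new: metal(obj3).
[3] r3 [metal(obj3) & wooden(z) -> penguin(z)]. ⇒ new: penguin(z).
Derived: active(z) (round 1), penguin(z) (round 3), metal(obj3) (round 2), swims(obj3) (round 1). red(obj3) never appears in any round.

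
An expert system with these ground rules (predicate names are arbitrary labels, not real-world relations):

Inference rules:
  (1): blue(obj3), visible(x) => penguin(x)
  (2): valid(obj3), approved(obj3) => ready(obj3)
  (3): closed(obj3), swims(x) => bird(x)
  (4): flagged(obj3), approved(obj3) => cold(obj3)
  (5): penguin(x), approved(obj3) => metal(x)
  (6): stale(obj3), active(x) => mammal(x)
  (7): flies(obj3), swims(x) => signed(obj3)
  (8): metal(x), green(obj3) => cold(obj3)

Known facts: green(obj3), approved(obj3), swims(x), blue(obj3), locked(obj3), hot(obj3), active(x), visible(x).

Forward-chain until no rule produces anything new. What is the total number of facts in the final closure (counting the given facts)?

11

Round 1: (1) [blue(obj3), visible(x) => penguin(x)]. Adds penguin(x).
Round 2: (5) [penguin(x), approved(obj3) => metal(x)]. Adds metal(x).
Round 3: (8) [metal(x), green(obj3) => cold(obj3)]. Adds cold(obj3).
Closure: {active(x), approved(obj3), blue(obj3), cold(obj3), green(obj3), hot(obj3), locked(obj3), metal(x), penguin(x), swims(x), visible(x)} — 11 facts.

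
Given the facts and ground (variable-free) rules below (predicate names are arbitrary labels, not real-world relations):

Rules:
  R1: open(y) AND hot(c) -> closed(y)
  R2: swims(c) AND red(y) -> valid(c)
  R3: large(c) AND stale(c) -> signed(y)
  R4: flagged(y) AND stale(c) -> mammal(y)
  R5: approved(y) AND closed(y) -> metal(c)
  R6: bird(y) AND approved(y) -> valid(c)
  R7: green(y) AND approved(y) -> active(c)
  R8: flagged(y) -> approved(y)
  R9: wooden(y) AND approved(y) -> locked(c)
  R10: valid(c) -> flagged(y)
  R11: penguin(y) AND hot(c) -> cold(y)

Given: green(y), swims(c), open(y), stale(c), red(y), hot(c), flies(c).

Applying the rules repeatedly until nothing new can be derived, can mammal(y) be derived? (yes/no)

yes

Round 1: R1 [open(y) AND hot(c) -> closed(y)]; R2 [swims(c) AND red(y) -> valid(c)]. Adds closed(y), valid(c).
Round 2: R10 [valid(c) -> flagged(y)]. Adds flagged(y).
Round 3: R4 [flagged(y) AND stale(c) -> mammal(y)]; R8 [flagged(y) -> approved(y)]. Adds mammal(y), approved(y).
Round 4: R5 [approved(y) AND closed(y) -> metal(c)]; R7 [green(y) AND approved(y) -> active(c)]. Adds metal(c), active(c).
mammal(y) appears in round 3, so it is derivable.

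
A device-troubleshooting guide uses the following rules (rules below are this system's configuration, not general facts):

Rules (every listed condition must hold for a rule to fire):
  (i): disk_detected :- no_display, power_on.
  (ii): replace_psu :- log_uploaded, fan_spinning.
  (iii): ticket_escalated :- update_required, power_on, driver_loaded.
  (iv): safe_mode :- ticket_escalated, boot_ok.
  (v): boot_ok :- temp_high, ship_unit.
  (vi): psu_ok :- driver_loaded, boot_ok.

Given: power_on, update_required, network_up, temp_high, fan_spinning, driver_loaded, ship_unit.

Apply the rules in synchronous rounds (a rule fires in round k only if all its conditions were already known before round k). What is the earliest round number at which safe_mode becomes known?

2

Round 1 fires (iii), (v), giving ticket_escalated, boot_ok.
Round 2 fires (iv), (vi), giving safe_mode, psu_ok.
safe_mode first appears in round 2.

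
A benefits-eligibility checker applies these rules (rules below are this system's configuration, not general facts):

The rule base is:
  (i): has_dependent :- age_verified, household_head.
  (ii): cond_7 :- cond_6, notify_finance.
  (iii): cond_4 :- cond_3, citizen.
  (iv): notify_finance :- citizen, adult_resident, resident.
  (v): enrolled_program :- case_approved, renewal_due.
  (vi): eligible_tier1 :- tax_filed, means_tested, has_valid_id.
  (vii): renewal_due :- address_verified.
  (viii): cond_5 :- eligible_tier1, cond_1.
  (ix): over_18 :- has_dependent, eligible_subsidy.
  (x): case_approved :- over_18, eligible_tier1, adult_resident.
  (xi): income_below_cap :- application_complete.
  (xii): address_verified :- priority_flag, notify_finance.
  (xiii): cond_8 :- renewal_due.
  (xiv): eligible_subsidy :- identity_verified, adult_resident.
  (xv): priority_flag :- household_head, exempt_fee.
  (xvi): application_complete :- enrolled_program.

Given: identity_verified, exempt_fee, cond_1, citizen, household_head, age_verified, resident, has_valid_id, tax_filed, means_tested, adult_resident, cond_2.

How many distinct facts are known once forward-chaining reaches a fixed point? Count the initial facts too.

26

Round 1 fires (i), (iv), (vi), (xiv), (xv), giving has_dependent, notify_finance, eligible_tier1, eligible_subsidy, priority_flag.
Round 2 fires (viii), (ix), (xii), giving cond_5, over_18, address_verified.
Round 3 fires (vii), (x), giving renewal_due, case_approved.
Round 4 fires (v), (xiii), giving enrolled_program, cond_8.
Round 5 fires (xvi), giving application_complete.
Round 6 fires (xi), giving income_below_cap.
Closure: {address_verified, adult_resident, age_verified, application_complete, case_approved, citizen, cond_1, cond_2, cond_5, cond_8, eligible_subsidy, eligible_tier1, enrolled_program, exempt_fee, has_dependent, has_valid_id, household_head, identity_verified, income_below_cap, means_tested, notify_finance, over_18, priority_flag, renewal_due, resident, tax_filed} — 26 facts.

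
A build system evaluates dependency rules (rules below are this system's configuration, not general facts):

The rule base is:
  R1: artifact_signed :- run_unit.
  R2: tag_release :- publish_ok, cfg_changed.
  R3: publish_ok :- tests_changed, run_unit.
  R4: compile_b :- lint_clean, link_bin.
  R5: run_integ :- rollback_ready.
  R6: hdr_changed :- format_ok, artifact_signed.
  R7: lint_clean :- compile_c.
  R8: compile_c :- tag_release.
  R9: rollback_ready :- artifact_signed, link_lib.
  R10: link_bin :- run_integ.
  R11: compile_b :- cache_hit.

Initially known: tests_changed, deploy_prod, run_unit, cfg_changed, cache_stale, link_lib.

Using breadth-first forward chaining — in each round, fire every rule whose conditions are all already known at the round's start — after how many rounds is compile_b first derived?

5

Round 1: R1 [artifact_signed :- run_unit.]; R3 [publish_ok :- tests_changed, run_unit.]. Adds artifact_signed, publish_ok.
Round 2: R2 [tag_release :- publish_ok, cfg_changed.]; R9 [rollback_ready :- artifact_signed, link_lib.]. Adds tag_release, rollback_ready.
Round 3: R5 [run_integ :- rollback_ready.]; R8 [compile_c :- tag_release.]. Adds run_integ, compile_c.
Round 4: R7 [lint_clean :- compile_c.]; R10 [link_bin :- run_integ.]. Adds lint_clean, link_bin.
Round 5: R4 [compile_b :- lint_clean, link_bin.]. Adds compile_b.
compile_b first appears in round 5.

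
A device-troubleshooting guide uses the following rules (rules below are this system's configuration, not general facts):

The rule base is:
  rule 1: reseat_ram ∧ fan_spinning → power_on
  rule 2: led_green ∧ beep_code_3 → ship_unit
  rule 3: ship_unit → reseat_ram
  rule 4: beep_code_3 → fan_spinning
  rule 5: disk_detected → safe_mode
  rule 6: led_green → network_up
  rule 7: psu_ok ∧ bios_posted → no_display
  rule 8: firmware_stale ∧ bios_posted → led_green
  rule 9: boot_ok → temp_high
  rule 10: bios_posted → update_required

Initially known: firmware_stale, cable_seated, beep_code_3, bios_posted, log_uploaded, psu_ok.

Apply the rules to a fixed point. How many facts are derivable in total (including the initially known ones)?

Round 1: rule 4 [beep_code_3 → fan_spinning]; rule 7 [psu_ok ∧ bios_posted → no_display]; rule 8 [firmware_stale ∧ bios_posted → led_green]; rule 10 [bios_posted → update_required]. Adds fan_spinning, no_display, led_green, update_required.
Round 2: rule 2 [led_green ∧ beep_code_3 → ship_unit]; rule 6 [led_green → network_up]. Adds ship_unit, network_up.
Round 3: rule 3 [ship_unit → reseat_ram]. Adds reseat_ram.
Round 4: rule 1 [reseat_ram ∧ fan_spinning → power_on]. Adds power_on.
Closure: {beep_code_3, bios_posted, cable_seated, fan_spinning, firmware_stale, led_green, log_uploaded, network_up, no_display, power_on, psu_ok, reseat_ram, ship_unit, update_required} — 14 facts.

14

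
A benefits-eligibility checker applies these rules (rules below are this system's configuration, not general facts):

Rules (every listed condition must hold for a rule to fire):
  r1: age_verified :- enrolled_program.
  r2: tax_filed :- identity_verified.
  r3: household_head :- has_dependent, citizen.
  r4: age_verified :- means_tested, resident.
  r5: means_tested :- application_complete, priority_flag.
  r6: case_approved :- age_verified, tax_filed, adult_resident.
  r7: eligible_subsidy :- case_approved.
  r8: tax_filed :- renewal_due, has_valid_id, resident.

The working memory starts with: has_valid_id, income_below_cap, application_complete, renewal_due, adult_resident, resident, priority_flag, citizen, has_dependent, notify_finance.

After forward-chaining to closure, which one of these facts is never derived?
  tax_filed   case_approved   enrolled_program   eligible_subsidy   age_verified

[1] r3 [household_head :- has_dependent, citizen.]; r5 [means_tested :- application_complete, priority_flag.]; r8 [tax_filed :- renewal_due, has_valid_id, resident.]. ⇒ new: household_head, means_tested, tax_filed.
[2] r4 [age_verified :- means_tested, resident.]. ⇒ new: age_verified.
[3] r6 [case_approved :- age_verified, tax_filed, adult_resident.]. ⇒ new: case_approved.
[4] r7 [eligible_subsidy :- case_approved.]. ⇒ new: eligible_subsidy.
Derived: tax_filed (round 1), age_verified (round 2), case_approved (round 3), eligible_subsidy (round 4). enrolled_program never appears in any round.

enrolled_program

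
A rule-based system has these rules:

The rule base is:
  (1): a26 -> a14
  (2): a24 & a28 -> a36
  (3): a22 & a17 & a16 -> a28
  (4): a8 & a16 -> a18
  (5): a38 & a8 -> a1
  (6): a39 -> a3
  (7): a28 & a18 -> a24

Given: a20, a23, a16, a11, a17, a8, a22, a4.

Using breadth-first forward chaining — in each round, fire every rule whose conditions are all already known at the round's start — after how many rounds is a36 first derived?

3

Round 1 — (3), (4), derive a28, a18.
Round 2 — (7), derive a24.
Round 3 — (2), derive a36.
a36 first appears in round 3.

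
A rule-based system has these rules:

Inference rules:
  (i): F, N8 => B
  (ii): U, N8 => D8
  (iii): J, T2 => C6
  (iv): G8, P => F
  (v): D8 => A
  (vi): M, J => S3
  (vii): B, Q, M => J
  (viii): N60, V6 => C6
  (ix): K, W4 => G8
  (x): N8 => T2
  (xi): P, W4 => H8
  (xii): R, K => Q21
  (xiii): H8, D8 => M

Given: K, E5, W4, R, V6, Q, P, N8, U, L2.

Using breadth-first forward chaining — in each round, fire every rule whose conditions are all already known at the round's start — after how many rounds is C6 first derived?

5

Round 1: (ii) [U, N8 => D8]; (ix) [K, W4 => G8]; (x) [N8 => T2]; (xi) [P, W4 => H8]; (xii) [R, K => Q21]. Adds D8, G8, T2, H8, Q21.
Round 2: (iv) [G8, P => F]; (v) [D8 => A]; (xiii) [H8, D8 => M]. Adds F, A, M.
Round 3: (i) [F, N8 => B]. Adds B.
Round 4: (vii) [B, Q, M => J]. Adds J.
Round 5: (iii) [J, T2 => C6]; (vi) [M, J => S3]. Adds C6, S3.
C6 first appears in round 5.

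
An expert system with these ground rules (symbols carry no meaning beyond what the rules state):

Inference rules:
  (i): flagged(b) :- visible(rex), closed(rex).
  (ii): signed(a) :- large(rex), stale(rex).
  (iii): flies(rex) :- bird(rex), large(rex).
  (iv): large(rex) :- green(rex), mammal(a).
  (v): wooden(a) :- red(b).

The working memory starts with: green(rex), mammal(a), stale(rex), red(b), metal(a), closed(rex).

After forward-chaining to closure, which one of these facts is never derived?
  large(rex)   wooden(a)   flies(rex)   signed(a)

[1] (iv) [large(rex) :- green(rex), mammal(a).]; (v) [wooden(a) :- red(b).]. ⇒ new: large(rex), wooden(a).
[2] (ii) [signed(a) :- large(rex), stale(rex).]. ⇒ new: signed(a).
Derived: large(rex) (round 1), wooden(a) (round 1), signed(a) (round 2). flies(rex) never appears in any round.

flies(rex)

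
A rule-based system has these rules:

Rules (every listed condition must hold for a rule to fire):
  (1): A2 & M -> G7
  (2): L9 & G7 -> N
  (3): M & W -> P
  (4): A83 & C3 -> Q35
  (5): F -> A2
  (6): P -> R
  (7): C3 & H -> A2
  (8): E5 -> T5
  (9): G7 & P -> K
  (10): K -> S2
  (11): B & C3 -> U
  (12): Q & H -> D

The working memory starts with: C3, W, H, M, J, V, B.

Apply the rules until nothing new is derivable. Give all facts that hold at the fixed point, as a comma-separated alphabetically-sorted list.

Round 1: (3) [M & W -> P]; (7) [C3 & H -> A2]; (11) [B & C3 -> U]. New: P, A2, U.
Round 2: (1) [A2 & M -> G7]; (6) [P -> R]. New: G7, R.
Round 3: (9) [G7 & P -> K]. New: K.
Round 4: (10) [K -> S2]. New: S2.

A2, B, C3, G7, H, J, K, M, P, R, S2, U, V, W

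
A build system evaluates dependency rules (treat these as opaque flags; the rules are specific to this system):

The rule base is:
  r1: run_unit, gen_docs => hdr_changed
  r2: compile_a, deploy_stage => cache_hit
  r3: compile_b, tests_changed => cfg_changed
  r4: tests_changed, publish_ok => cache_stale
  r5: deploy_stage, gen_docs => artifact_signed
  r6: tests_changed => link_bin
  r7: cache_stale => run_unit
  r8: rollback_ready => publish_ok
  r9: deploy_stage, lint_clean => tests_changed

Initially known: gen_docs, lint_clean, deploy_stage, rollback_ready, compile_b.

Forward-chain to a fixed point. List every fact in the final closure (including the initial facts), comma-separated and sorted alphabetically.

Round 1 — r5, r8, r9, derive artifact_signed, publish_ok, tests_changed.
Round 2 — r3, r4, r6, derive cfg_changed, cache_stale, link_bin.
Round 3 — r7, derive run_unit.
Round 4 — r1, derive hdr_changed.

artifact_signed, cache_stale, cfg_changed, compile_b, deploy_stage, gen_docs, hdr_changed, link_bin, lint_clean, publish_ok, rollback_ready, run_unit, tests_changed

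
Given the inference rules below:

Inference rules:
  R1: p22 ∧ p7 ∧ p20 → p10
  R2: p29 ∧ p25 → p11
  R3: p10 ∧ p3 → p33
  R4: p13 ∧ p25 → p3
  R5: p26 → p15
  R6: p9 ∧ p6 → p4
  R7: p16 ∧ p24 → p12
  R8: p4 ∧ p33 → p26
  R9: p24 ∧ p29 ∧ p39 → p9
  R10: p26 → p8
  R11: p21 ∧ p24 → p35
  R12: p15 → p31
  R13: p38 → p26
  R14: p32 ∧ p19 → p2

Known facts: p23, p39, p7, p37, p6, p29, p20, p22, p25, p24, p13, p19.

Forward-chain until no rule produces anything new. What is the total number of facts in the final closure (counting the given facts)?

[1] R1 [p22 ∧ p7 ∧ p20 → p10]; R2 [p29 ∧ p25 → p11]; R4 [p13 ∧ p25 → p3]; R9 [p24 ∧ p29 ∧ p39 → p9]. ⇒ new: p10, p11, p3, p9.
[2] R3 [p10 ∧ p3 → p33]; R6 [p9 ∧ p6 → p4]. ⇒ new: p33, p4.
[3] R8 [p4 ∧ p33 → p26]. ⇒ new: p26.
[4] R5 [p26 → p15]; R10 [p26 → p8]. ⇒ new: p15, p8.
[5] R12 [p15 → p31]. ⇒ new: p31.
Closure: {p10, p11, p13, p15, p19, p20, p22, p23, p24, p25, p26, p29, p3, p31, p33, p37, p39, p4, p6, p7, p8, p9} — 22 facts.

22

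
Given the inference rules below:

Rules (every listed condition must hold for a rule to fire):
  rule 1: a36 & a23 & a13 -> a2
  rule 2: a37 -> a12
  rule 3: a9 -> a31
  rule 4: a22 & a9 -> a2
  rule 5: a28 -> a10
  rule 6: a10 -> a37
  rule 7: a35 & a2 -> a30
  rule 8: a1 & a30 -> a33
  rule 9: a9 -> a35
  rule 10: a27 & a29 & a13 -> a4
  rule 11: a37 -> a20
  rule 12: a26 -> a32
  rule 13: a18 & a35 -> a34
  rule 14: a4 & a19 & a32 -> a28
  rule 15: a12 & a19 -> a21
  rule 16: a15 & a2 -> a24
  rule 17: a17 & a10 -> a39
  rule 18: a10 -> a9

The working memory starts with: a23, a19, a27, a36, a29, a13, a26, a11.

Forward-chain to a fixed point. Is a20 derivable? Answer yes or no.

yes

Round 1: rule 1 [a36 & a23 & a13 -> a2]; rule 10 [a27 & a29 & a13 -> a4]; rule 12 [a26 -> a32]. New: a2, a4, a32.
Round 2: rule 14 [a4 & a19 & a32 -> a28]. New: a28.
Round 3: rule 5 [a28 -> a10]. New: a10.
Round 4: rule 6 [a10 -> a37]; rule 18 [a10 -> a9]. New: a37, a9.
Round 5: rule 2 [a37 -> a12]; rule 3 [a9 -> a31]; rule 9 [a9 -> a35]; rule 11 [a37 -> a20]. New: a12, a31, a35, a20.
Round 6: rule 7 [a35 & a2 -> a30]; rule 15 [a12 & a19 -> a21]. New: a30, a21.
a20 appears in round 5, so it is derivable.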